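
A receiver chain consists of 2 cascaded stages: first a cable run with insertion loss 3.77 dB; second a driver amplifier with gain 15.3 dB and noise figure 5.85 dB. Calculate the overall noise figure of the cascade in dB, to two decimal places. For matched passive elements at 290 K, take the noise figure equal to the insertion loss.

9.62 dB

Convert to linear (a loss of L dB is a gain of −L dB): F_i = 10^(NF_i/10), G_i = 10^(G_i,dB/10)
  Stage 1: F_1 = 10^(3.77/10) = 2.382, G_1 = 10^(−3.77/10) = 0.4198
  Stage 2: F_2 = 10^(5.85/10) = 3.846, G_2 = 10^(15.3/10) = 33.88
Friis cascade:
  F = 2.382 + (3.846 − 1)/0.4198 = 9.162
NF = 10 log₁₀(9.162) = 9.62 dB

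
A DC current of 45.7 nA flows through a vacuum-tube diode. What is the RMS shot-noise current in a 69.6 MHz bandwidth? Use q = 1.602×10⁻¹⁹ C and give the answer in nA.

1.01 nA

I_n = √(2qI·B)
2qI·B = 2 × 1.602×10⁻¹⁹ × 4.57×10⁻⁸ × 6.96×10⁷ = 1.02×10⁻¹⁸ A²
I_n = √(1.02×10⁻¹⁸) = 1.01×10⁻⁹ A = 1.01 nA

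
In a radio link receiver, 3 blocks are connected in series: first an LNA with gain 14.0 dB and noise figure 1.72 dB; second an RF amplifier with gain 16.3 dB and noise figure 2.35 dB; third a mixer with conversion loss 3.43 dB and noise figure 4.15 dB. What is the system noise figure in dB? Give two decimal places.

1.81 dB

Convert to linear (a loss of L dB is a gain of −L dB): F_i = 10^(NF_i/10), G_i = 10^(G_i,dB/10)
  Stage 1: F_1 = 10^(1.72/10) = 1.486, G_1 = 10^(14.0/10) = 25.12
  Stage 2: F_2 = 10^(2.35/10) = 1.718, G_2 = 10^(16.3/10) = 42.66
  Stage 3: F_3 = 10^(4.15/10) = 2.600, G_3 = 10^(−3.43/10) = 0.4539
Friis cascade:
  F = 1.486 + (1.718 − 1)/25.12 + (2.600 − 1)/1072 = 1.516
NF = 10 log₁₀(1.516) = 1.81 dB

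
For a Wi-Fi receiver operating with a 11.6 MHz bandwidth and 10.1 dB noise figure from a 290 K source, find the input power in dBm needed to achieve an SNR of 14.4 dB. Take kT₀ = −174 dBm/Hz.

−78.9 dBm

Sensitivity = −174 + 10 log₁₀(B) + NF + SNR_min
= −174 + 70.64 + 10.1 + 14.4
= −78.86 dBm → −78.9 dBm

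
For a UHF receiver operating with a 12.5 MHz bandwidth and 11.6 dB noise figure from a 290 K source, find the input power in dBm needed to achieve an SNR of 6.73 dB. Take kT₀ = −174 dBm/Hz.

−84.7 dBm

Sensitivity = −174 + 10 log₁₀(B) + NF + SNR_min
= −174 + 70.97 + 11.6 + 6.73
= −84.70 dBm → −84.7 dBm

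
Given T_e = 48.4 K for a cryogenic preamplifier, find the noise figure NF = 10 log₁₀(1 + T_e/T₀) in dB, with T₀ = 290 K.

F = 1 + T_e/T₀ = 1 + 48.4/290 = 1.1669
NF = 10 log₁₀(1.1669) = 0.670 dB

0.670 dB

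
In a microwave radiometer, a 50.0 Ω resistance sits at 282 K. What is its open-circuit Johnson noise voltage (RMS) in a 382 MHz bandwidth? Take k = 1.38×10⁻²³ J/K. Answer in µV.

V_n = √(4kTRB)
4kTRB = 4 × 1.38×10⁻²³ × 282 × 5.00×10¹ × 3.82×10⁸ = 2.97×10⁻¹⁰ V²
V_n = √(2.97×10⁻¹⁰) = 1.72×10⁻⁵ V = 17.2 µV

17.2 µV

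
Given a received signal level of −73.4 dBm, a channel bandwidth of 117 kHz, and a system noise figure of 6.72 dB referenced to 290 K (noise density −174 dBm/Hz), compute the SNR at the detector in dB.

Noise floor: N = −174 + 10 log₁₀(B) + NF
10 log₁₀(1.17×10⁵) = 50.68 dB
N = −174 + 50.68 + 6.72 = −116.60 dBm
SNR = P_sig − N = −73.4 − (−116.60) = 43.20 dB → 43.2 dB

43.2 dB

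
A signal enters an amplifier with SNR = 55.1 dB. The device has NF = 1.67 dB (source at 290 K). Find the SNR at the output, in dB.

By definition F = SNR_in/SNR_out, so in dB: SNR_out = SNR_in − NF
SNR_out = 55.1 − 1.67 = 53.43 dB

53.43 dB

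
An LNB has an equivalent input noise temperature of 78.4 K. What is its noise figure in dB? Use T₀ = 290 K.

F = 1 + T_e/T₀ = 1 + 78.4/290 = 1.27034
NF = 10 log₁₀(1.27034) = 1.04 dB

1.04 dB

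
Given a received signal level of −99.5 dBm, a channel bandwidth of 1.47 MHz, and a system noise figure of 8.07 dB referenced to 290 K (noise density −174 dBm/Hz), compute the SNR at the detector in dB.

Noise floor: N = −174 + 10 log₁₀(B) + NF
10 log₁₀(1.47×10⁶) = 61.67 dB
N = −174 + 61.67 + 8.07 = −104.26 dBm
SNR = P_sig − N = −99.5 − (−104.26) = 4.76 dB → 4.8 dB

4.8 dB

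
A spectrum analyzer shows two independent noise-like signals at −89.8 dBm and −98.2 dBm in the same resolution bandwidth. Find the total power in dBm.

−89.2 dBm

Convert to linear, add, convert back:
P₁ = 1.05×10⁻¹² W, P₂ = 1.51×10⁻¹³ W
P_tot = 1.20×10⁻¹² W → 10 log₁₀(P_tot / 10⁻³) = −89.2 dBm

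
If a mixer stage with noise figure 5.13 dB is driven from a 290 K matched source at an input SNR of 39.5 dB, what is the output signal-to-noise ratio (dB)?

By definition F = SNR_in/SNR_out, so in dB: SNR_out = SNR_in − NF
SNR_out = 39.5 − 5.13 = 34.37 dB

34.37 dB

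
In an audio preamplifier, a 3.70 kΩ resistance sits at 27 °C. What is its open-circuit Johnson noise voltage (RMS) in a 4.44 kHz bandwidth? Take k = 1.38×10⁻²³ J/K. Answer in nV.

T = 27 °C + 273.15 = 300.15 K
V_n = √(4kTRB)
4kTRB = 4 × 1.38×10⁻²³ × 300.15 × 3.70×10³ × 4.44×10³ = 2.72×10⁻¹³ V²
V_n = √(2.72×10⁻¹³) = 5.22×10⁻⁷ V = 522 nV

522 nV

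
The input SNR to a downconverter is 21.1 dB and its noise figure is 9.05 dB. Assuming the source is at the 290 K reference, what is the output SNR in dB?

12.05 dB

By definition F = SNR_in/SNR_out, so in dB: SNR_out = SNR_in − NF
SNR_out = 21.1 − 9.05 = 12.05 dB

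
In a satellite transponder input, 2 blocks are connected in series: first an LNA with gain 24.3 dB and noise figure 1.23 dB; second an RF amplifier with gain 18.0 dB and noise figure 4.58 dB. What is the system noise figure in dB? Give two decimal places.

1.25 dB

Convert to linear (a loss of L dB is a gain of −L dB): F_i = 10^(NF_i/10), G_i = 10^(G_i,dB/10)
  Stage 1: F_1 = 10^(1.23/10) = 1.327, G_1 = 10^(24.3/10) = 269.2
  Stage 2: F_2 = 10^(4.58/10) = 2.871, G_2 = 10^(18.0/10) = 63.10
Friis cascade:
  F = 1.327 + (2.871 − 1)/269.2 = 1.334
NF = 10 log₁₀(1.334) = 1.25 dB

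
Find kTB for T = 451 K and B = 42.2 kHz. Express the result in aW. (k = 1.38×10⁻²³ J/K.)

P_n = kTB = 1.38×10⁻²³ × 451 × 4.22×10⁴ = 2.63×10⁻¹⁶ W = 263 aW

263 aW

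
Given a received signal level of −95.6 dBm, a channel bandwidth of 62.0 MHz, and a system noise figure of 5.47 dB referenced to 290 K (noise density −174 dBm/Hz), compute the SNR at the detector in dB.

−5.0 dB

Noise floor: N = −174 + 10 log₁₀(B) + NF
10 log₁₀(6.20×10⁷) = 77.92 dB
N = −174 + 77.92 + 5.47 = −90.61 dBm
SNR = P_sig − N = −95.6 − (−90.61) = −4.99 dB → −5.0 dB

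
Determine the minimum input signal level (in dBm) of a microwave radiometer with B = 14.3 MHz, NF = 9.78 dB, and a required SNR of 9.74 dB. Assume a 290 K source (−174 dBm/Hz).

−82.9 dBm

Sensitivity = −174 + 10 log₁₀(B) + NF + SNR_min
= −174 + 71.55 + 9.78 + 9.74
= −82.93 dBm → −82.9 dBm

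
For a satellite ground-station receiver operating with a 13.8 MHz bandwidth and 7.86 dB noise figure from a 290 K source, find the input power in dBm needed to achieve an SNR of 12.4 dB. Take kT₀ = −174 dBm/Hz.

Sensitivity = −174 + 10 log₁₀(B) + NF + SNR_min
= −174 + 71.4 + 7.86 + 12.4
= −82.34 dBm → −82.3 dBm

−82.3 dBm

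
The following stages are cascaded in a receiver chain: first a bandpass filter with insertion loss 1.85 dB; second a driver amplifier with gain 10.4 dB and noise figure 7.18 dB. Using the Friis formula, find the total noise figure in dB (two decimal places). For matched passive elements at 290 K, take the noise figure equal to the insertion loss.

Convert to linear (a loss of L dB is a gain of −L dB): F_i = 10^(NF_i/10), G_i = 10^(G_i,dB/10)
  Stage 1: F_1 = 10^(1.85/10) = 1.531, G_1 = 10^(−1.85/10) = 0.6531
  Stage 2: F_2 = 10^(7.18/10) = 5.224, G_2 = 10^(10.4/10) = 10.96
Friis cascade:
  F = 1.531 + (5.224 − 1)/0.6531 = 7.998
NF = 10 log₁₀(7.998) = 9.03 dB

9.03 dB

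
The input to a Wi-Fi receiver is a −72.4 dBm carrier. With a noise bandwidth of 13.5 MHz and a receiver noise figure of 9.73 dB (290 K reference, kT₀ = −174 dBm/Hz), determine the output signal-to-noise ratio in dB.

20.6 dB

Noise floor: N = −174 + 10 log₁₀(B) + NF
10 log₁₀(1.35×10⁷) = 71.3 dB
N = −174 + 71.3 + 9.73 = −92.97 dBm
SNR = P_sig − N = −72.4 − (−92.97) = 20.57 dB → 20.6 dB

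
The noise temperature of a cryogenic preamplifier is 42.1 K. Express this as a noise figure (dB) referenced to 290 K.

0.589 dB

F = 1 + T_e/T₀ = 1 + 42.1/290 = 1.14517
NF = 10 log₁₀(1.14517) = 0.589 dB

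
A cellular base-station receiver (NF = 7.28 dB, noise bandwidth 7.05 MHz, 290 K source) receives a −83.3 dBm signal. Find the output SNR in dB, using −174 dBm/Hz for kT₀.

14.9 dB

Noise floor: N = −174 + 10 log₁₀(B) + NF
10 log₁₀(7.05×10⁶) = 68.48 dB
N = −174 + 68.48 + 7.28 = −98.24 dBm
SNR = P_sig − N = −83.3 − (−98.24) = 14.94 dB → 14.9 dB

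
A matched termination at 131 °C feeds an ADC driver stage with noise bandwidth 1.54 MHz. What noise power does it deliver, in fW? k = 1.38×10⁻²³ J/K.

8.59 fW

T = 131 °C + 273.15 = 404.15 K
P_n = kTB = 1.38×10⁻²³ × 404.15 × 1.54×10⁶ = 8.59×10⁻¹⁵ W = 8.59 fW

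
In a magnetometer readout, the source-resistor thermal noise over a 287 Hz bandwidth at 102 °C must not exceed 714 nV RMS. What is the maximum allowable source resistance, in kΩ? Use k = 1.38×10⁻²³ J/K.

T = 102 °C + 273.15 = 375.15 K
Johnson–Nyquist: V_n = √(4kTRB) ⇒ R = V_n² / (4kTB)
4kTB = 4 × 1.38×10⁻²³ × 375.15 × 2.87×10² = 5.94×10⁻¹⁸
R = (7.14×10⁻⁷)² / 5.94×10⁻¹⁸ = 8.58×10⁴ Ω = 85.8 kΩ

85.8 kΩ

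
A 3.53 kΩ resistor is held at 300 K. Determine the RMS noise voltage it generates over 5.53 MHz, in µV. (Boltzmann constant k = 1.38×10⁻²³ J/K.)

18.0 µV

V_n = √(4kTRB)
4kTRB = 4 × 1.38×10⁻²³ × 300 × 3.53×10³ × 5.53×10⁶ = 3.23×10⁻¹⁰ V²
V_n = √(3.23×10⁻¹⁰) = 1.80×10⁻⁵ V = 18.0 µV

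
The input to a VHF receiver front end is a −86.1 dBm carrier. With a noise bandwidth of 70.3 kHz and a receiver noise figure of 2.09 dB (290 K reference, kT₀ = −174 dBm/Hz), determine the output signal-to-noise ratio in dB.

37.3 dB

Noise floor: N = −174 + 10 log₁₀(B) + NF
10 log₁₀(7.03×10⁴) = 48.47 dB
N = −174 + 48.47 + 2.09 = −123.44 dBm
SNR = P_sig − N = −86.1 − (−123.44) = 37.34 dB → 37.3 dB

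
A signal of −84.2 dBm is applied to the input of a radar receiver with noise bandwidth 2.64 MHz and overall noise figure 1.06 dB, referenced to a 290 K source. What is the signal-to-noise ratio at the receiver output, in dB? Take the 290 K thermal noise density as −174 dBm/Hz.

Noise floor: N = −174 + 10 log₁₀(B) + NF
10 log₁₀(2.64×10⁶) = 64.22 dB
N = −174 + 64.22 + 1.06 = −108.72 dBm
SNR = P_sig − N = −84.2 − (−108.72) = 24.52 dB → 24.5 dB

24.5 dB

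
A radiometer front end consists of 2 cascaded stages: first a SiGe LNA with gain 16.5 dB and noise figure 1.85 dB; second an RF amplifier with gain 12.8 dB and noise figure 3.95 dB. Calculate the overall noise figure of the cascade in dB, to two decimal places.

1.94 dB

Convert to linear (a loss of L dB is a gain of −L dB): F_i = 10^(NF_i/10), G_i = 10^(G_i,dB/10)
  Stage 1: F_1 = 10^(1.85/10) = 1.531, G_1 = 10^(16.5/10) = 44.67
  Stage 2: F_2 = 10^(3.95/10) = 2.483, G_2 = 10^(12.8/10) = 19.05
Friis cascade:
  F = 1.531 + (2.483 − 1)/44.67 = 1.564
NF = 10 log₁₀(1.564) = 1.94 dB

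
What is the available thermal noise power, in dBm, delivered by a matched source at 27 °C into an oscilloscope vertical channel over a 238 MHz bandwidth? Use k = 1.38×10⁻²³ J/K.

−90.1 dBm

T = 27 °C + 273.15 = 300.15 K
P_n = kTB = 1.38×10⁻²³ × 300.15 × 2.38×10⁸ = 9.86×10⁻¹³ W
In dBm: 10 log₁₀(9.86×10⁻¹³ / 10⁻³) = −90.1 dBm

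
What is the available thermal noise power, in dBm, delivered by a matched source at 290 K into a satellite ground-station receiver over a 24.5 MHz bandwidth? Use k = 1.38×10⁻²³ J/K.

−100.1 dBm

P_n = kTB = 1.38×10⁻²³ × 290 × 2.45×10⁷ = 9.80×10⁻¹⁴ W
In dBm: 10 log₁₀(9.80×10⁻¹⁴ / 10⁻³) = −100.1 dBm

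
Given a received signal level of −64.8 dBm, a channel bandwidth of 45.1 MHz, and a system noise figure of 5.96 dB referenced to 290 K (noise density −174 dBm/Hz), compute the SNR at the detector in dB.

26.7 dB

Noise floor: N = −174 + 10 log₁₀(B) + NF
10 log₁₀(4.51×10⁷) = 76.54 dB
N = −174 + 76.54 + 5.96 = −91.50 dBm
SNR = P_sig − N = −64.8 − (−91.50) = 26.70 dB → 26.7 dB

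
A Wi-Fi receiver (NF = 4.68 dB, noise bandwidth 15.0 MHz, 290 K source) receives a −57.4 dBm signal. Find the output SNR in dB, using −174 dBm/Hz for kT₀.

Noise floor: N = −174 + 10 log₁₀(B) + NF
10 log₁₀(1.50×10⁷) = 71.76 dB
N = −174 + 71.76 + 4.68 = −97.56 dBm
SNR = P_sig − N = −57.4 − (−97.56) = 40.16 dB → 40.2 dB

40.2 dB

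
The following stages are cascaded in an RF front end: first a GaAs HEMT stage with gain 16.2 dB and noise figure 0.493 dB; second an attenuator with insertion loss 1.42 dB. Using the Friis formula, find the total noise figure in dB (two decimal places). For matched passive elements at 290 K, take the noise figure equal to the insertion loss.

Convert to linear (a loss of L dB is a gain of −L dB): F_i = 10^(NF_i/10), G_i = 10^(G_i,dB/10)
  Stage 1: F_1 = 10^(0.493/10) = 1.120, G_1 = 10^(16.2/10) = 41.69
  Stage 2: F_2 = 10^(1.42/10) = 1.387, G_2 = 10^(−1.42/10) = 0.7211
Friis cascade:
  F = 1.120 + (1.387 − 1)/41.69 = 1.129
NF = 10 log₁₀(1.129) = 0.53 dB

0.53 dB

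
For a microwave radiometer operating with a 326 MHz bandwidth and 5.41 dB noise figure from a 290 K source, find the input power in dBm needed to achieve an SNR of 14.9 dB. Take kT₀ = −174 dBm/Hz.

Sensitivity = −174 + 10 log₁₀(B) + NF + SNR_min
= −174 + 85.13 + 5.41 + 14.9
= −68.56 dBm → −68.6 dBm

−68.6 dBm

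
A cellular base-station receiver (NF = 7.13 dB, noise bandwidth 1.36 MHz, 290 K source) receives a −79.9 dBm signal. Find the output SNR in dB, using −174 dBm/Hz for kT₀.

Noise floor: N = −174 + 10 log₁₀(B) + NF
10 log₁₀(1.36×10⁶) = 61.34 dB
N = −174 + 61.34 + 7.13 = −105.53 dBm
SNR = P_sig − N = −79.9 − (−105.53) = 25.63 dB → 25.6 dB

25.6 dB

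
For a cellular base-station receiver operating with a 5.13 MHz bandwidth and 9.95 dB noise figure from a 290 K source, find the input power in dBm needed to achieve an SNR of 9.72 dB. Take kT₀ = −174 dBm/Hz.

−87.2 dBm

Sensitivity = −174 + 10 log₁₀(B) + NF + SNR_min
= −174 + 67.1 + 9.95 + 9.72
= −87.23 dBm → −87.2 dBm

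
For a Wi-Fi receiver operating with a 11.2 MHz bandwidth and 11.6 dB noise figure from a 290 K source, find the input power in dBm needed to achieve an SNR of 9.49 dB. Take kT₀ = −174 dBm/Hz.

Sensitivity = −174 + 10 log₁₀(B) + NF + SNR_min
= −174 + 70.49 + 11.6 + 9.49
= −82.42 dBm → −82.4 dBm

−82.4 dBm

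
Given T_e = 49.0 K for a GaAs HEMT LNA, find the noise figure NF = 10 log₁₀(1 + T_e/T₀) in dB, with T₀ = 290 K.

0.678 dB

F = 1 + T_e/T₀ = 1 + 49.0/290 = 1.16897
NF = 10 log₁₀(1.16897) = 0.678 dB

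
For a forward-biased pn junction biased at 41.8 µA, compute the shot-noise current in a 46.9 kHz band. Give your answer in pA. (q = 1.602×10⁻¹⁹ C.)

I_n = √(2qI·B)
2qI·B = 2 × 1.602×10⁻¹⁹ × 4.18×10⁻⁵ × 4.69×10⁴ = 6.28×10⁻¹⁹ A²
I_n = √(6.28×10⁻¹⁹) = 7.93×10⁻¹⁰ A = 793 pA

793 pA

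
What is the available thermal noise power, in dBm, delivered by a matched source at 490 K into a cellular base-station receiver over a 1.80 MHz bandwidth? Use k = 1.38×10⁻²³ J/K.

P_n = kTB = 1.38×10⁻²³ × 490 × 1.80×10⁶ = 1.22×10⁻¹⁴ W
In dBm: 10 log₁₀(1.22×10⁻¹⁴ / 10⁻³) = −109.1 dBm

−109.1 dBm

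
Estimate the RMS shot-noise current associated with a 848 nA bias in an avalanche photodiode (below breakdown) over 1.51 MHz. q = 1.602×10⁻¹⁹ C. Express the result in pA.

I_n = √(2qI·B)
2qI·B = 2 × 1.602×10⁻¹⁹ × 8.48×10⁻⁷ × 1.51×10⁶ = 4.10×10⁻¹⁹ A²
I_n = √(4.10×10⁻¹⁹) = 6.41×10⁻¹⁰ A = 641 pA

641 pA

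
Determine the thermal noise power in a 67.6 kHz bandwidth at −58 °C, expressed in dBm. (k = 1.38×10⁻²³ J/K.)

T = −58 °C + 273.15 = 215.15 K
P_n = kTB = 1.38×10⁻²³ × 215.15 × 6.76×10⁴ = 2.01×10⁻¹⁶ W
In dBm: 10 log₁₀(2.01×10⁻¹⁶ / 10⁻³) = −127.0 dBm

−127.0 dBm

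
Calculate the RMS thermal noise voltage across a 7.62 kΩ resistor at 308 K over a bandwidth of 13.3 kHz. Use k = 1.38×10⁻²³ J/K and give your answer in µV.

1.31 µV

V_n = √(4kTRB)
4kTRB = 4 × 1.38×10⁻²³ × 308 × 7.62×10³ × 1.33×10⁴ = 1.72×10⁻¹² V²
V_n = √(1.72×10⁻¹²) = 1.31×10⁻⁶ V = 1.31 µV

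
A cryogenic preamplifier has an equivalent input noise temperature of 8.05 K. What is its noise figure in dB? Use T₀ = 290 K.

F = 1 + T_e/T₀ = 1 + 8.05/290 = 1.02776
NF = 10 log₁₀(1.02776) = 0.119 dB

0.119 dB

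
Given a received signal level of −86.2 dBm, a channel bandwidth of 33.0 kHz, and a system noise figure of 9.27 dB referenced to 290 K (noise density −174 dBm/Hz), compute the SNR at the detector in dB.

Noise floor: N = −174 + 10 log₁₀(B) + NF
10 log₁₀(3.30×10⁴) = 45.19 dB
N = −174 + 45.19 + 9.27 = −119.54 dBm
SNR = P_sig − N = −86.2 − (−119.54) = 33.34 dB → 33.3 dB

33.3 dB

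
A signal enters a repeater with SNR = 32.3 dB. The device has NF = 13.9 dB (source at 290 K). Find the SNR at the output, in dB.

By definition F = SNR_in/SNR_out, so in dB: SNR_out = SNR_in − NF
SNR_out = 32.3 − 13.9 = 18.4 dB

18.4 dB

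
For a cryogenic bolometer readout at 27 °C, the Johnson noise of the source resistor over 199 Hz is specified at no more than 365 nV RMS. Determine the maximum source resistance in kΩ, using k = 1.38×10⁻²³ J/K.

T = 27 °C + 273.15 = 300.15 K
Johnson–Nyquist: V_n = √(4kTRB) ⇒ R = V_n² / (4kTB)
4kTB = 4 × 1.38×10⁻²³ × 300.15 × 1.99×10² = 3.30×10⁻¹⁸
R = (3.65×10⁻⁷)² / 3.30×10⁻¹⁸ = 4.04×10⁴ Ω = 40.4 kΩ

40.4 kΩ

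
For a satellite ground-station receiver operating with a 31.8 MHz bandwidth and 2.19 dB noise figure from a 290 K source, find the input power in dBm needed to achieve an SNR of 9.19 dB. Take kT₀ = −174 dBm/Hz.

−87.6 dBm

Sensitivity = −174 + 10 log₁₀(B) + NF + SNR_min
= −174 + 75.02 + 2.19 + 9.19
= −87.60 dBm → −87.6 dBm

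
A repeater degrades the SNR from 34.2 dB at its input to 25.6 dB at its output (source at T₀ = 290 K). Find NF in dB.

8.6 dB

NF (dB) = SNR_in(dB) − SNR_out(dB) when the source is at T₀
NF = 34.2 − 25.6 = 8.6 dB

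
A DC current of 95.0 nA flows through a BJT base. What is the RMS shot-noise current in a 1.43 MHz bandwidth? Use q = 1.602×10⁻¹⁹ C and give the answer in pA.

209 pA

I_n = √(2qI·B)
2qI·B = 2 × 1.602×10⁻¹⁹ × 9.50×10⁻⁸ × 1.43×10⁶ = 4.35×10⁻²⁰ A²
I_n = √(4.35×10⁻²⁰) = 2.09×10⁻¹⁰ A = 209 pA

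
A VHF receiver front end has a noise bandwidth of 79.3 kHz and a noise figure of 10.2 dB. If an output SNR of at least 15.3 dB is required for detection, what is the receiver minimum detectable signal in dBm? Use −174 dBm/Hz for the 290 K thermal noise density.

−99.5 dBm

Sensitivity = −174 + 10 log₁₀(B) + NF + SNR_min
= −174 + 48.99 + 10.2 + 15.3
= −99.51 dBm → −99.5 dBm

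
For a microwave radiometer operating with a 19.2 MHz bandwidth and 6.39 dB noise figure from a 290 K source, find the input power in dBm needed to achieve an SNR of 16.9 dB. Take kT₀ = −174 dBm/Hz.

−77.9 dBm

Sensitivity = −174 + 10 log₁₀(B) + NF + SNR_min
= −174 + 72.83 + 6.39 + 16.9
= −77.88 dBm → −77.9 dBm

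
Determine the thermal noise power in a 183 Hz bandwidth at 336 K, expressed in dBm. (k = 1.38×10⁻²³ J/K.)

P_n = kTB = 1.38×10⁻²³ × 336 × 1.83×10² = 8.49×10⁻¹⁹ W
In dBm: 10 log₁₀(8.49×10⁻¹⁹ / 10⁻³) = −150.7 dBm

−150.7 dBm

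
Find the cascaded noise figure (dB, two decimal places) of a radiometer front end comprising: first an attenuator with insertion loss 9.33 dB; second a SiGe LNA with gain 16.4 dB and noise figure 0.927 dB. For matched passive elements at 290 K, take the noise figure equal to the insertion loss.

10.26 dB

Convert to linear (a loss of L dB is a gain of −L dB): F_i = 10^(NF_i/10), G_i = 10^(G_i,dB/10)
  Stage 1: F_1 = 10^(9.33/10) = 8.570, G_1 = 10^(−9.33/10) = 0.1167
  Stage 2: F_2 = 10^(0.927/10) = 1.238, G_2 = 10^(16.4/10) = 43.65
Friis cascade:
  F = 8.570 + (1.238 − 1)/0.1167 = 10.61
NF = 10 log₁₀(10.61) = 10.26 dB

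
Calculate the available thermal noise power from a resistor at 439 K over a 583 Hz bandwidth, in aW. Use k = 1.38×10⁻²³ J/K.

P_n = kTB = 1.38×10⁻²³ × 439 × 5.83×10² = 3.53×10⁻¹⁸ W = 3.53 aW

3.53 aW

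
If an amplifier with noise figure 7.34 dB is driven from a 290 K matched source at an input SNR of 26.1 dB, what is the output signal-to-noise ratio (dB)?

18.76 dB

By definition F = SNR_in/SNR_out, so in dB: SNR_out = SNR_in − NF
SNR_out = 26.1 − 7.34 = 18.76 dB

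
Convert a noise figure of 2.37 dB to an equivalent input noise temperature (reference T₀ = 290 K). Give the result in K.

210 K

F = 10^(2.37/10) = 1.72584
T_e = (F − 1)·T₀ = (1.72584 − 1) × 290 = 210 K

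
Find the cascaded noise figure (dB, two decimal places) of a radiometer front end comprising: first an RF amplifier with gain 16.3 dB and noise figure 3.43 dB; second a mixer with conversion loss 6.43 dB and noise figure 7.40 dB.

Convert to linear (a loss of L dB is a gain of −L dB): F_i = 10^(NF_i/10), G_i = 10^(G_i,dB/10)
  Stage 1: F_1 = 10^(3.43/10) = 2.203, G_1 = 10^(16.3/10) = 42.66
  Stage 2: F_2 = 10^(7.40/10) = 5.495, G_2 = 10^(−6.43/10) = 0.2275
Friis cascade:
  F = 2.203 + (5.495 − 1)/42.66 = 2.308
NF = 10 log₁₀(2.308) = 3.63 dB

3.63 dB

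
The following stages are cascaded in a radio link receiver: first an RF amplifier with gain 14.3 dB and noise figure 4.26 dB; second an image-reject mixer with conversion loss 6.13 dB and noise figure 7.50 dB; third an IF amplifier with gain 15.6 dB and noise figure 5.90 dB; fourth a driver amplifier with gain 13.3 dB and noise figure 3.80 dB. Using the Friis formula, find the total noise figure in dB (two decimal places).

5.17 dB

Convert to linear (a loss of L dB is a gain of −L dB): F_i = 10^(NF_i/10), G_i = 10^(G_i,dB/10)
  Stage 1: F_1 = 10^(4.26/10) = 2.667, G_1 = 10^(14.3/10) = 26.92
  Stage 2: F_2 = 10^(7.50/10) = 5.623, G_2 = 10^(−6.13/10) = 0.2438
  Stage 3: F_3 = 10^(5.90/10) = 3.890, G_3 = 10^(15.6/10) = 36.31
  Stage 4: F_4 = 10^(3.80/10) = 2.399, G_4 = 10^(13.3/10) = 21.38
Friis cascade:
  F = 2.667 + (5.623 − 1)/26.92 + (3.890 − 1)/6.561 + (2.399 − 1)/238.2 = 3.285
NF = 10 log₁₀(3.285) = 5.17 dB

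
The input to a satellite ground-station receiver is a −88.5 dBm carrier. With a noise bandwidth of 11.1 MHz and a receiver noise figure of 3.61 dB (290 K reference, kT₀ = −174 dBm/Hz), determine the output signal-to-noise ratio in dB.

Noise floor: N = −174 + 10 log₁₀(B) + NF
10 log₁₀(1.11×10⁷) = 70.45 dB
N = −174 + 70.45 + 3.61 = −99.94 dBm
SNR = P_sig − N = −88.5 − (−99.94) = 11.44 dB → 11.4 dB

11.4 dB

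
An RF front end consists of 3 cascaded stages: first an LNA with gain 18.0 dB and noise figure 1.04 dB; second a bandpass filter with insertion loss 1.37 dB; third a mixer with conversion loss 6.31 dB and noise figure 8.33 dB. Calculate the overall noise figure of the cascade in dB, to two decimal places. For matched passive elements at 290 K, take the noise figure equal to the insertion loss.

Convert to linear (a loss of L dB is a gain of −L dB): F_i = 10^(NF_i/10), G_i = 10^(G_i,dB/10)
  Stage 1: F_1 = 10^(1.04/10) = 1.271, G_1 = 10^(18.0/10) = 63.10
  Stage 2: F_2 = 10^(1.37/10) = 1.371, G_2 = 10^(−1.37/10) = 0.7295
  Stage 3: F_3 = 10^(8.33/10) = 6.808, G_3 = 10^(−6.31/10) = 0.2339
Friis cascade:
  F = 1.271 + (1.371 − 1)/63.10 + (6.808 − 1)/46.03 = 1.403
NF = 10 log₁₀(1.403) = 1.47 dB

1.47 dB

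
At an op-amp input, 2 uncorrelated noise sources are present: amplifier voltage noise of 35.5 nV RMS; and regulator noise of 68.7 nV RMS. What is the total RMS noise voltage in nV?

77.3 nV

Uncorrelated sources add in power (mean-square): V_tot = √(ΣV_i²)
V_tot = √[(3.55×10⁻⁸)² + (6.87×10⁻⁸)²] = 7.73×10⁻⁸ V = 77.3 nV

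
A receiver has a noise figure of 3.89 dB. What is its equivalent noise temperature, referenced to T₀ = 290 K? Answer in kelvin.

F = 10^(3.89/10) = 2.44906
T_e = (F − 1)·T₀ = (2.44906 − 1) × 290 = 420 K

420 K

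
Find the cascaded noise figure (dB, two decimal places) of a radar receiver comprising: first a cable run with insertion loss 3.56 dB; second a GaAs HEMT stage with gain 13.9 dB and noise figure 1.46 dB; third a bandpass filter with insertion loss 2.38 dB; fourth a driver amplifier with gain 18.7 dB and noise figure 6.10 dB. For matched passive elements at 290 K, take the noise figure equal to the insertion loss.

Convert to linear (a loss of L dB is a gain of −L dB): F_i = 10^(NF_i/10), G_i = 10^(G_i,dB/10)
  Stage 1: F_1 = 10^(3.56/10) = 2.270, G_1 = 10^(−3.56/10) = 0.4406
  Stage 2: F_2 = 10^(1.46/10) = 1.400, G_2 = 10^(13.9/10) = 24.55
  Stage 3: F_3 = 10^(2.38/10) = 1.730, G_3 = 10^(−2.38/10) = 0.5781
  Stage 4: F_4 = 10^(6.10/10) = 4.074, G_4 = 10^(18.7/10) = 74.13
Friis cascade:
  F = 2.270 + (1.400 − 1)/0.4406 + (1.730 − 1)/10.81 + (4.074 − 1)/6.252 = 3.736
NF = 10 log₁₀(3.736) = 5.72 dB

5.72 dB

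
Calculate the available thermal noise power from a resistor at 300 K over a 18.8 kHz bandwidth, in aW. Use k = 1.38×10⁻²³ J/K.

77.8 aW

P_n = kTB = 1.38×10⁻²³ × 300 × 1.88×10⁴ = 7.78×10⁻¹⁷ W = 77.8 aW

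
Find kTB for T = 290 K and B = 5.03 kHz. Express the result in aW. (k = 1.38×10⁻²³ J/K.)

20.1 aW

P_n = kTB = 1.38×10⁻²³ × 290 × 5.03×10³ = 2.01×10⁻¹⁷ W = 20.1 aW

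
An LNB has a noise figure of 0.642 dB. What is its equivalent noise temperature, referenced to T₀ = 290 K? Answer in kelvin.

F = 10^(0.642/10) = 1.15931
T_e = (F − 1)·T₀ = (1.15931 − 1) × 290 = 46.2 K

46.2 K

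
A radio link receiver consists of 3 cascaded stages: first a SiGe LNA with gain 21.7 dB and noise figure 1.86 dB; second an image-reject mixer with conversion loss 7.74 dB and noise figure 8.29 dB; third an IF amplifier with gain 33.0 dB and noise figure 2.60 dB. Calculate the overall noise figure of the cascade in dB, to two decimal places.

2.06 dB

Convert to linear (a loss of L dB is a gain of −L dB): F_i = 10^(NF_i/10), G_i = 10^(G_i,dB/10)
  Stage 1: F_1 = 10^(1.86/10) = 1.535, G_1 = 10^(21.7/10) = 147.9
  Stage 2: F_2 = 10^(8.29/10) = 6.745, G_2 = 10^(−7.74/10) = 0.1683
  Stage 3: F_3 = 10^(2.60/10) = 1.820, G_3 = 10^(33.0/10) = 1995
Friis cascade:
  F = 1.535 + (6.745 − 1)/147.9 + (1.820 − 1)/24.89 = 1.606
NF = 10 log₁₀(1.606) = 2.06 dB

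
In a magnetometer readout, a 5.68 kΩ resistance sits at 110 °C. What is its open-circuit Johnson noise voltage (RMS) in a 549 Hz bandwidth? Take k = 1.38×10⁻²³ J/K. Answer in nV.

T = 110 °C + 273.15 = 383.15 K
V_n = √(4kTRB)
4kTRB = 4 × 1.38×10⁻²³ × 383.15 × 5.68×10³ × 5.49×10² = 6.60×10⁻¹⁴ V²
V_n = √(6.60×10⁻¹⁴) = 2.57×10⁻⁷ V = 257 nV

257 nV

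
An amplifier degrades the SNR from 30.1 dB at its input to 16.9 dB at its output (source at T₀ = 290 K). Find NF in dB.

NF (dB) = SNR_in(dB) − SNR_out(dB) when the source is at T₀
NF = 30.1 − 16.9 = 13.2 dB

13.2 dB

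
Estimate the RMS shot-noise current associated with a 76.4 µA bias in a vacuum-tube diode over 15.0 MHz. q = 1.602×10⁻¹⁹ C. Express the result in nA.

I_n = √(2qI·B)
2qI·B = 2 × 1.602×10⁻¹⁹ × 7.64×10⁻⁵ × 1.50×10⁷ = 3.67×10⁻¹⁶ A²
I_n = √(3.67×10⁻¹⁶) = 1.92×10⁻⁸ A = 19.2 nA

19.2 nA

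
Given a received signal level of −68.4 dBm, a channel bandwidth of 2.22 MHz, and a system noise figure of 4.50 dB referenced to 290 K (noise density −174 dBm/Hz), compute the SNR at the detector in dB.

Noise floor: N = −174 + 10 log₁₀(B) + NF
10 log₁₀(2.22×10⁶) = 63.46 dB
N = −174 + 63.46 + 4.50 = −106.04 dBm
SNR = P_sig − N = −68.4 − (−106.04) = 37.64 dB → 37.6 dB

37.6 dB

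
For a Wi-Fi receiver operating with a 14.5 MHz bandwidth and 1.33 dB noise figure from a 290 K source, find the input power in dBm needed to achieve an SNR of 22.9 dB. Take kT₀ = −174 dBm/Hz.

−78.2 dBm

Sensitivity = −174 + 10 log₁₀(B) + NF + SNR_min
= −174 + 71.61 + 1.33 + 22.9
= −78.16 dBm → −78.2 dBm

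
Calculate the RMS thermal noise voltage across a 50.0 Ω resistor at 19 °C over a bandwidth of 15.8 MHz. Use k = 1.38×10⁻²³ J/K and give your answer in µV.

3.57 µV

T = 19 °C + 273.15 = 292.15 K
V_n = √(4kTRB)
4kTRB = 4 × 1.38×10⁻²³ × 292.15 × 5.00×10¹ × 1.58×10⁷ = 1.27×10⁻¹¹ V²
V_n = √(1.27×10⁻¹¹) = 3.57×10⁻⁶ V = 3.57 µV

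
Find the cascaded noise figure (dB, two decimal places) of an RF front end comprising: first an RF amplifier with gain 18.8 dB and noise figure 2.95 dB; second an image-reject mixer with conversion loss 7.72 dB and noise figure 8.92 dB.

3.14 dB

Convert to linear (a loss of L dB is a gain of −L dB): F_i = 10^(NF_i/10), G_i = 10^(G_i,dB/10)
  Stage 1: F_1 = 10^(2.95/10) = 1.972, G_1 = 10^(18.8/10) = 75.86
  Stage 2: F_2 = 10^(8.92/10) = 7.798, G_2 = 10^(−7.72/10) = 0.1690
Friis cascade:
  F = 1.972 + (7.798 − 1)/75.86 = 2.062
NF = 10 log₁₀(2.062) = 3.14 dB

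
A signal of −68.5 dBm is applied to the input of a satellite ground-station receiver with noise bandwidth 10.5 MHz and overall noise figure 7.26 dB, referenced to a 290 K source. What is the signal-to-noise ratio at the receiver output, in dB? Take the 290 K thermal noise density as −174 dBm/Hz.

Noise floor: N = −174 + 10 log₁₀(B) + NF
10 log₁₀(1.05×10⁷) = 70.21 dB
N = −174 + 70.21 + 7.26 = −96.53 dBm
SNR = P_sig − N = −68.5 − (−96.53) = 28.03 dB → 28.0 dB

28.0 dB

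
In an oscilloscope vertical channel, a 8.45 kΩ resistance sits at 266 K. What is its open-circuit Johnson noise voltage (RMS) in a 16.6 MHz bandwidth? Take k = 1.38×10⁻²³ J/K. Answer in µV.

45.4 µV

V_n = √(4kTRB)
4kTRB = 4 × 1.38×10⁻²³ × 266 × 8.45×10³ × 1.66×10⁷ = 2.06×10⁻⁹ V²
V_n = √(2.06×10⁻⁹) = 4.54×10⁻⁵ V = 45.4 µV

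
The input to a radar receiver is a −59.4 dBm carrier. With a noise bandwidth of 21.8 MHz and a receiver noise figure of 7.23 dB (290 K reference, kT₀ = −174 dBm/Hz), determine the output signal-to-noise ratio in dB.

Noise floor: N = −174 + 10 log₁₀(B) + NF
10 log₁₀(2.18×10⁷) = 73.38 dB
N = −174 + 73.38 + 7.23 = −93.39 dBm
SNR = P_sig − N = −59.4 − (−93.39) = 33.99 dB → 34.0 dB

34.0 dB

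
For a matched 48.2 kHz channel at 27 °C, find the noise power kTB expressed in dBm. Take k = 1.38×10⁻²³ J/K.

−127.0 dBm

T = 27 °C + 273.15 = 300.15 K
P_n = kTB = 1.38×10⁻²³ × 300.15 × 4.82×10⁴ = 2.00×10⁻¹⁶ W
In dBm: 10 log₁₀(2.00×10⁻¹⁶ / 10⁻³) = −127.0 dBm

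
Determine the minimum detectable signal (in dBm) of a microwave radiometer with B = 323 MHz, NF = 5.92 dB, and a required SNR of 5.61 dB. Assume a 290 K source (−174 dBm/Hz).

−77.4 dBm

Sensitivity = −174 + 10 log₁₀(B) + NF + SNR_min
= −174 + 85.09 + 5.92 + 5.61
= −77.38 dBm → −77.4 dBm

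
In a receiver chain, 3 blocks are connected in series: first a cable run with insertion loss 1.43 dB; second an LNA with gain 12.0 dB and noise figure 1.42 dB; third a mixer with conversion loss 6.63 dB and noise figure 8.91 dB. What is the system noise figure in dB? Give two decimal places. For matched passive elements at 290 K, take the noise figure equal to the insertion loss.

4.02 dB

Convert to linear (a loss of L dB is a gain of −L dB): F_i = 10^(NF_i/10), G_i = 10^(G_i,dB/10)
  Stage 1: F_1 = 10^(1.43/10) = 1.390, G_1 = 10^(−1.43/10) = 0.7194
  Stage 2: F_2 = 10^(1.42/10) = 1.387, G_2 = 10^(12.0/10) = 15.85
  Stage 3: F_3 = 10^(8.91/10) = 7.780, G_3 = 10^(−6.63/10) = 0.2173
Friis cascade:
  F = 1.390 + (1.387 − 1)/0.7194 + (7.780 − 1)/11.40 = 2.522
NF = 10 log₁₀(2.522) = 4.02 dB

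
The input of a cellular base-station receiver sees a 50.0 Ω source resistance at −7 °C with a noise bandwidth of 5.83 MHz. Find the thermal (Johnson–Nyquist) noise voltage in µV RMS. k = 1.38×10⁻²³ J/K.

T = −7 °C + 273.15 = 266.15 K
V_n = √(4kTRB)
4kTRB = 4 × 1.38×10⁻²³ × 266.15 × 5.00×10¹ × 5.83×10⁶ = 4.28×10⁻¹² V²
V_n = √(4.28×10⁻¹²) = 2.07×10⁻⁶ V = 2.07 µV

2.07 µV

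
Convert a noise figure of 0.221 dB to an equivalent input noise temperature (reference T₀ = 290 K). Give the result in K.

F = 10^(0.221/10) = 1.0522
T_e = (F − 1)·T₀ = (1.0522 − 1) × 290 = 15.1 K

15.1 K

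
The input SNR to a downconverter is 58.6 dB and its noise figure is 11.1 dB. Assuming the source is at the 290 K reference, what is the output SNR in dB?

By definition F = SNR_in/SNR_out, so in dB: SNR_out = SNR_in − NF
SNR_out = 58.6 − 11.1 = 47.5 dB

47.5 dB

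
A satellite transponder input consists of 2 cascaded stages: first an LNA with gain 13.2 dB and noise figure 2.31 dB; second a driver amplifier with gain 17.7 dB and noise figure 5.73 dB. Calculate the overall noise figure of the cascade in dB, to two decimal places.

Convert to linear (a loss of L dB is a gain of −L dB): F_i = 10^(NF_i/10), G_i = 10^(G_i,dB/10)
  Stage 1: F_1 = 10^(2.31/10) = 1.702, G_1 = 10^(13.2/10) = 20.89
  Stage 2: F_2 = 10^(5.73/10) = 3.741, G_2 = 10^(17.7/10) = 58.88
Friis cascade:
  F = 1.702 + (3.741 − 1)/20.89 = 1.833
NF = 10 log₁₀(1.833) = 2.63 dB

2.63 dB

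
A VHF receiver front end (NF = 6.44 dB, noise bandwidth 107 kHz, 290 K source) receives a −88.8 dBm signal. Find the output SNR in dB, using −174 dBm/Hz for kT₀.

28.5 dB

Noise floor: N = −174 + 10 log₁₀(B) + NF
10 log₁₀(1.07×10⁵) = 50.29 dB
N = −174 + 50.29 + 6.44 = −117.27 dBm
SNR = P_sig − N = −88.8 − (−117.27) = 28.47 dB → 28.5 dB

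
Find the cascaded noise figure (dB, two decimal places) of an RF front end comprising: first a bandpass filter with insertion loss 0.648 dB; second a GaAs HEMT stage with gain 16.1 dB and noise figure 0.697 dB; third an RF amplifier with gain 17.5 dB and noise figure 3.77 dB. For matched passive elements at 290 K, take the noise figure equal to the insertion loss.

1.47 dB

Convert to linear (a loss of L dB is a gain of −L dB): F_i = 10^(NF_i/10), G_i = 10^(G_i,dB/10)
  Stage 1: F_1 = 10^(0.648/10) = 1.161, G_1 = 10^(−0.648/10) = 0.8614
  Stage 2: F_2 = 10^(0.697/10) = 1.174, G_2 = 10^(16.1/10) = 40.74
  Stage 3: F_3 = 10^(3.77/10) = 2.382, G_3 = 10^(17.5/10) = 56.23
Friis cascade:
  F = 1.161 + (1.174 − 1)/0.8614 + (2.382 − 1)/35.09 = 1.402
NF = 10 log₁₀(1.402) = 1.47 dB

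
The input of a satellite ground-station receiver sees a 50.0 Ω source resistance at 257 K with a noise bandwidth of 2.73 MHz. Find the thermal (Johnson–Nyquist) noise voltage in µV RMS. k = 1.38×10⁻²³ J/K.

1.39 µV

V_n = √(4kTRB)
4kTRB = 4 × 1.38×10⁻²³ × 257 × 5.00×10¹ × 2.73×10⁶ = 1.94×10⁻¹² V²
V_n = √(1.94×10⁻¹²) = 1.39×10⁻⁶ V = 1.39 µV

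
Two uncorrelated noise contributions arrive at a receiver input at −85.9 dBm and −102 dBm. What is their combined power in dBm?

−85.8 dBm

Convert to linear, add, convert back:
P₁ = 2.57×10⁻¹² W, P₂ = 6.31×10⁻¹⁴ W
P_tot = 2.63×10⁻¹² W → 10 log₁₀(P_tot / 10⁻³) = −85.8 dBm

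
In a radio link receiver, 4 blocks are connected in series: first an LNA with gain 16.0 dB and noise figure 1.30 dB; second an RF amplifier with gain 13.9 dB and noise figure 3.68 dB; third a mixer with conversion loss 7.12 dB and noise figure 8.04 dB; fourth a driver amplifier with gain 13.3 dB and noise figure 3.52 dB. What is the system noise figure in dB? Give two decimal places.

Convert to linear (a loss of L dB is a gain of −L dB): F_i = 10^(NF_i/10), G_i = 10^(G_i,dB/10)
  Stage 1: F_1 = 10^(1.30/10) = 1.349, G_1 = 10^(16.0/10) = 39.81
  Stage 2: F_2 = 10^(3.68/10) = 2.333, G_2 = 10^(13.9/10) = 24.55
  Stage 3: F_3 = 10^(8.04/10) = 6.368, G_3 = 10^(−7.12/10) = 0.1941
  Stage 4: F_4 = 10^(3.52/10) = 2.249, G_4 = 10^(13.3/10) = 21.38
Friis cascade:
  F = 1.349 + (2.333 − 1)/39.81 + (6.368 − 1)/977.2 + (2.249 − 1)/189.7 = 1.395
NF = 10 log₁₀(1.395) = 1.44 dB

1.44 dB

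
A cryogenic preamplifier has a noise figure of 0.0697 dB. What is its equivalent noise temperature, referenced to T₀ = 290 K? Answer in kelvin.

4.69 K

F = 10^(0.0697/10) = 1.01618
T_e = (F − 1)·T₀ = (1.01618 − 1) × 290 = 4.69 K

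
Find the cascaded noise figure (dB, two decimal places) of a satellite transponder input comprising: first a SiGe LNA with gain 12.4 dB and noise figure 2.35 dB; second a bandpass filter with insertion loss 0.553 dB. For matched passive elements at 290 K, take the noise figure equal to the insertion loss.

2.37 dB

Convert to linear (a loss of L dB is a gain of −L dB): F_i = 10^(NF_i/10), G_i = 10^(G_i,dB/10)
  Stage 1: F_1 = 10^(2.35/10) = 1.718, G_1 = 10^(12.4/10) = 17.38
  Stage 2: F_2 = 10^(0.553/10) = 1.136, G_2 = 10^(−0.553/10) = 0.8804
Friis cascade:
  F = 1.718 + (1.136 − 1)/17.38 = 1.726
NF = 10 log₁₀(1.726) = 2.37 dB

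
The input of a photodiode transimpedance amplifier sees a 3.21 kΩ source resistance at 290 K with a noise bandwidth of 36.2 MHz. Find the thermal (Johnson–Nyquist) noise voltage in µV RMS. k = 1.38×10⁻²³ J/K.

V_n = √(4kTRB)
4kTRB = 4 × 1.38×10⁻²³ × 290 × 3.21×10³ × 3.62×10⁷ = 1.86×10⁻⁹ V²
V_n = √(1.86×10⁻⁹) = 4.31×10⁻⁵ V = 43.1 µV

43.1 µV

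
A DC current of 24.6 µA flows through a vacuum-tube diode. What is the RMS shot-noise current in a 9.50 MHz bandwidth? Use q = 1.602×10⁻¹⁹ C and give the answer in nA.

8.65 nA

I_n = √(2qI·B)
2qI·B = 2 × 1.602×10⁻¹⁹ × 2.46×10⁻⁵ × 9.50×10⁶ = 7.49×10⁻¹⁷ A²
I_n = √(7.49×10⁻¹⁷) = 8.65×10⁻⁹ A = 8.65 nA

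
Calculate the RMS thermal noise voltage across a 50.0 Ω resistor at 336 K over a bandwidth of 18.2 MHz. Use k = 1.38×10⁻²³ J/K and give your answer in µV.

V_n = √(4kTRB)
4kTRB = 4 × 1.38×10⁻²³ × 336 × 5.00×10¹ × 1.82×10⁷ = 1.69×10⁻¹¹ V²
V_n = √(1.69×10⁻¹¹) = 4.11×10⁻⁶ V = 4.11 µV

4.11 µV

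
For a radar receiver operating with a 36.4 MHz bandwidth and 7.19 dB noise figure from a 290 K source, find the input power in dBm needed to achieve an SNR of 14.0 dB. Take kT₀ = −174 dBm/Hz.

−77.2 dBm

Sensitivity = −174 + 10 log₁₀(B) + NF + SNR_min
= −174 + 75.61 + 7.19 + 14.0
= −77.20 dBm → −77.2 dBm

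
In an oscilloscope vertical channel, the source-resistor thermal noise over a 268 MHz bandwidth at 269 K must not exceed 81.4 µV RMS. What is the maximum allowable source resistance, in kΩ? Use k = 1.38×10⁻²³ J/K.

1.67 kΩ

Johnson–Nyquist: V_n = √(4kTRB) ⇒ R = V_n² / (4kTB)
4kTB = 4 × 1.38×10⁻²³ × 269 × 2.68×10⁸ = 3.98×10⁻¹²
R = (8.14×10⁻⁵)² / 3.98×10⁻¹² = 1.67×10³ Ω = 1.67 kΩ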